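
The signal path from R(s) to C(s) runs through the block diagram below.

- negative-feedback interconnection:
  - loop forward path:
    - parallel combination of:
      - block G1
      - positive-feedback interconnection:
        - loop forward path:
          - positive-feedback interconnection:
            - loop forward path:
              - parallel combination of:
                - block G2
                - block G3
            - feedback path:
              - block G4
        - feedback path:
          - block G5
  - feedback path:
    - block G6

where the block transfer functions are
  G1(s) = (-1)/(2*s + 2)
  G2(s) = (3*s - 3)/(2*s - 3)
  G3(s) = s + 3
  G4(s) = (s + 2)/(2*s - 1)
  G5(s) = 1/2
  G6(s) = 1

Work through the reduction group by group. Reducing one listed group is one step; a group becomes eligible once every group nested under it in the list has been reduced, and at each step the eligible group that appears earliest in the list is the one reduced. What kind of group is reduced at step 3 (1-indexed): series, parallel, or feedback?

Reducing step by step:

Step 1 - parallel reduction of G2, G3
Step 2 - feedback reduction of (G2+G3), G4
Step 3 - collapse the loop ([(G2+G3)/(1-(G2+G3)*G4)] forward, G5 return)
Step 4 - add G1, [[(G2+G3)/(1-(G2+G3)*G4)]/(1-[(G2+G3)/(1-(G2+G3)*G4)]*G5)] (parallel)
Step 5 - close the feedback loop around (G1+[[(G2+G3)/(1-(G2+G3)*G4)]/(1-[(G2+G3)/(1-(G2+G3)*G4)]*G5)]), G6
At step 3 the group reduced is feedback.

Answer: feedback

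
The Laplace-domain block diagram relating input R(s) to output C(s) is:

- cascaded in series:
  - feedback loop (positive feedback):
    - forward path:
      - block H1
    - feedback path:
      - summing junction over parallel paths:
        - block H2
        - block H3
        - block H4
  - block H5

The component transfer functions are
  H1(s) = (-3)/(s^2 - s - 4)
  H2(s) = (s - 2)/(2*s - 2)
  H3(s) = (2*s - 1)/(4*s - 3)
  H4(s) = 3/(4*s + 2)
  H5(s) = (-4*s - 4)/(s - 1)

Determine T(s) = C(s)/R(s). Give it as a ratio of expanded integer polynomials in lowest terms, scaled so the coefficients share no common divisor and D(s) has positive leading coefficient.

Step 1. sum the parallel branches H2, H3, H4 gives (16*s^3 - 14*s^2 - 22*s + 17)/(16*s^3 - 20*s^2 - 2*s + 6)
Step 2. reduce the feedback loop with forward H1 and return (H2+H3+H4) gives (-48*s^3 + 60*s^2 + 6*s - 18)/(16*s^5 - 36*s^4 + 2*s^3 + 46*s^2 - 64*s + 27)
Step 3. combine [H1/(1-H1*(H2+H3+H4))], H5 in series; the result is T(s) itself (integer coefficients, no common factor, positive leading denominator coefficient)

Answer: (192*s^3 + 144*s^2 - 120*s - 72)/(16*s^5 - 36*s^4 + 2*s^3 + 46*s^2 - 64*s + 27)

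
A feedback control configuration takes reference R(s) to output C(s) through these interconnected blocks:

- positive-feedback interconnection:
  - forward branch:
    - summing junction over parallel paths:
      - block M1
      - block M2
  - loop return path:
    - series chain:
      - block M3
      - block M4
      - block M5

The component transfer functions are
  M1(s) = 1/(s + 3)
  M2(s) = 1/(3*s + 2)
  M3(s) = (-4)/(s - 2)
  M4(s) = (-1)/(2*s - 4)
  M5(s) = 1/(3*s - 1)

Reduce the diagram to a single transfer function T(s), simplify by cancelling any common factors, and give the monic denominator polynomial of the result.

Reducing step by step:

1. reduce the parallel group M1, M2: (4*s + 5)/(3*s^2 + 11*s + 6)
2. reduce the series chain M3, M4, M5: 2/(3*s^3 - 13*s^2 + 16*s - 4)
3. reduce the feedback loop with forward (M1+M2) and return (M3*M4*M5): (12*s^4 - 37*s^3 - s^2 + 64*s - 20)/(9*s^5 - 6*s^4 - 77*s^3 + 86*s^2 + 44*s - 34)
The result of step 3 is T(s) in lowest terms. Its denominator has leading coefficient 9; dividing the denominator through by 9 makes it monic.

Answer: s^5 - 2*s^4/3 - 77*s^3/9 + 86*s^2/9 + 44*s/9 - 34/9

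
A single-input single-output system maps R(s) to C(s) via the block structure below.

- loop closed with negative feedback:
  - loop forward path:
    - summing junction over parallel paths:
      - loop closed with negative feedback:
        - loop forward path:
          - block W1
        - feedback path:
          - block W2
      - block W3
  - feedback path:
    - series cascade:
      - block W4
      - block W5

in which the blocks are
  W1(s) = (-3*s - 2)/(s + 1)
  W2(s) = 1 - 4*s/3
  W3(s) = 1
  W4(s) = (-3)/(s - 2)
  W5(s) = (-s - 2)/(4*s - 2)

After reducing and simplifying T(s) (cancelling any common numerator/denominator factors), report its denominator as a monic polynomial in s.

First reduce the diagram to T(s).

(1) close the feedback loop around W1, W2 gives (-9*s - 6)/(12*s^2 + 2*s - 3)
(2) add [W1/(1+W1*W2)], W3 (parallel) gives (12*s^2 - 7*s - 9)/(12*s^2 + 2*s - 3)
(3) multiply W4, W5 (series) gives (3*s + 6)/(4*s^2 - 10*s + 4)
(4) close the feedback loop around ([W1/(1+W1*W2)]+W3), (W4*W5) gives (48*s^4 - 148*s^3 + 82*s^2 + 62*s - 36)/(48*s^4 - 76*s^3 + 67*s^2 - 31*s - 66)
Step 4 gives the fully reduced T(s), with no common factor left to cancel. The denominator's leading coefficient is 48, so divide each of its coefficients by 48 to get the monic form.

Answer: s^4 - 19*s^3/12 + 67*s^2/48 - 31*s/48 - 11/8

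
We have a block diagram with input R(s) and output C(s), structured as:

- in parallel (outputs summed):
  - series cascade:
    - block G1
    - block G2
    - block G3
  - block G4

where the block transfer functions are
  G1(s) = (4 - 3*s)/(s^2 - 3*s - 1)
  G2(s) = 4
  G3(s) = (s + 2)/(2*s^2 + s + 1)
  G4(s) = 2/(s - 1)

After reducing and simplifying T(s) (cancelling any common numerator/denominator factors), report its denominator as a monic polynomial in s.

(1) multiply G1, G2, G3 (series) = (-12*s^2 - 8*s + 32)/(2*s^4 - 5*s^3 - 4*s^2 - 4*s - 1)
(2) sum the parallel branches (G1*G2*G3), G4 = (4*s^4 - 22*s^3 - 4*s^2 + 32*s - 34)/(2*s^5 - 7*s^4 + s^3 + 3*s + 1)
That last expression is T(s), already simplified. Scaling its denominator by 1/2 (the reciprocal of the leading coefficient) yields the monic denominator.

Hence the answer: s^5 - 7*s^4/2 + s^3/2 + 3*s/2 + 1/2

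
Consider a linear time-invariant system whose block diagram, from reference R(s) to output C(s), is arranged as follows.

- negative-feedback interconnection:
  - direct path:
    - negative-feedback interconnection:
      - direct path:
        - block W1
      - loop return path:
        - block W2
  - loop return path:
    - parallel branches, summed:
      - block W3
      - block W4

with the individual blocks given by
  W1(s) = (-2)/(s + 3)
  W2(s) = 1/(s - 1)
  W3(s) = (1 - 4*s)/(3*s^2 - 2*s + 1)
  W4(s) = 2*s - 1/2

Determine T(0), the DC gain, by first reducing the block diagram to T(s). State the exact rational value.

1. feedback reduction of W1, W2 gives (2 - 2*s)/(s^2 + 2*s - 5)
2. add W3, W4 (parallel) gives (12*s^3 - 11*s^2 - 2*s + 1)/(6*s^2 - 4*s + 2)
3. collapse the loop ([W1/(1+W1*W2)] forward, (W3+W4) return) gives (6*s^3 - 10*s^2 + 6*s - 2)/(9*s^4 - 27*s^3 + 27*s^2 - 9*s + 4)
DC gain: substitute s = 0 into T(s) from step 3: T(0) = -2/4 = -1/2.

Answer: -1/2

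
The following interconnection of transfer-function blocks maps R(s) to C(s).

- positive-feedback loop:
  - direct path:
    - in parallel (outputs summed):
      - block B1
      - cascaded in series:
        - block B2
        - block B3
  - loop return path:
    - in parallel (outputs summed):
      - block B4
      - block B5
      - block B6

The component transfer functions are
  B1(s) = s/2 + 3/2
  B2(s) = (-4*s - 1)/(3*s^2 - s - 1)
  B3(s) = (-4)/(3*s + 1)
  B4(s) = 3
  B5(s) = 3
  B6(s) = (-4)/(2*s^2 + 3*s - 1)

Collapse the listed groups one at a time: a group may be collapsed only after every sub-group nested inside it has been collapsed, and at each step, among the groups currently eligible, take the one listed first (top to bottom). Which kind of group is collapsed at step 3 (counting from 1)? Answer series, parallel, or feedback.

1. multiply B2, B3 (series)
2. add B1, (B2*B3) (parallel)
3. add B4, B5, B6 (parallel)
4. close the feedback loop around (B1+(B2*B3)), (B4+B5+B6)
So the answer for step 3 is parallel.

Hence the answer: parallel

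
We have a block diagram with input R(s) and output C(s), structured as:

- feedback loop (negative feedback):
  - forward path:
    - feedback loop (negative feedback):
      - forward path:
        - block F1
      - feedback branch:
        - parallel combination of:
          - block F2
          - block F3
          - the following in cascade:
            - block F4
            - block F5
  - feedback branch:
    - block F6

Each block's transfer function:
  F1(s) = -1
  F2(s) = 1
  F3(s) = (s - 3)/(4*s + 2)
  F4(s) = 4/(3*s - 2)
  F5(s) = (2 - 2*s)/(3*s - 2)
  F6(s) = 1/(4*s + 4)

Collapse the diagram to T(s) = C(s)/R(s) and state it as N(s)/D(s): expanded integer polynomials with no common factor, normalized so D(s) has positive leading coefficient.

Reducing step by step:

Step 1 - multiply F4, F5 (series), giving (8 - 8*s)/(9*s^2 - 12*s + 4)
Step 2 - combine F2, F3, (F4*F5) in parallel, giving (45*s^3 - 101*s^2 + 48*s + 12)/(36*s^3 - 30*s^2 - 8*s + 8)
Step 3 - reduce the feedback loop with forward F1 and return (F2+F3+(F4*F5)), giving (36*s^3 - 30*s^2 - 8*s + 8)/(9*s^3 - 71*s^2 + 56*s + 4)
Step 4 - apply the feedback formula to [F1/(1+F1*(F2+F3+(F4*F5)))], F6 - this is the overall T(s), already in the required normalized form

Answer: (72*s^4 + 12*s^3 - 76*s^2 + 16)/(18*s^4 - 106*s^3 - 45*s^2 + 116*s + 12)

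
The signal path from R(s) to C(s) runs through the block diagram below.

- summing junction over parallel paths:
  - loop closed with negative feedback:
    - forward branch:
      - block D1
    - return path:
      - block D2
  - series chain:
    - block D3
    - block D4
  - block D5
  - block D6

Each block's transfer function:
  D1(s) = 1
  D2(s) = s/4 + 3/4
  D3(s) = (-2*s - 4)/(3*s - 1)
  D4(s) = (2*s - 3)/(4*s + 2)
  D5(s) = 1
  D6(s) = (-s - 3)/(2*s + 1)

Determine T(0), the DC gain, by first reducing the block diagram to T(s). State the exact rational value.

Reducing step by step:

[1] collapse the loop (D1 forward, D2 return), giving 4/(s + 7)
[2] cascade D3, D4, giving (-2*s^2 - s + 6)/(6*s^2 + s - 1)
[3] add [D1/(1+D1*D2)], (D3*D4), D5, D6 (parallel), giving (s^3 + 23*s^2 - 44*s + 52)/(6*s^3 + 43*s^2 + 6*s - 7)
That last expression is T(s); at s = 0 only the constant terms survive, so T(0) = 52/(-7) = -52/7.

Answer: -52/7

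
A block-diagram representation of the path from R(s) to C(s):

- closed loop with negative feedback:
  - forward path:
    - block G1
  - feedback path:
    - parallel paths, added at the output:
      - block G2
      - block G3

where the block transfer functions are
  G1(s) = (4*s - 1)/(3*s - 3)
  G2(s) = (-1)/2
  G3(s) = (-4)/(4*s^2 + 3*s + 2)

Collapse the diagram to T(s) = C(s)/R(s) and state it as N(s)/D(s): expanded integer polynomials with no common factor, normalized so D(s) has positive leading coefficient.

(1) combine G2, G3 in parallel; result (-4*s^2 - 3*s - 10)/(8*s^2 + 6*s + 4)
(2) reduce the feedback loop with forward G1 and return (G2+G3) - this is the overall T(s), already in the required normalized form

Hence the answer: (32*s^3 + 16*s^2 + 10*s - 4)/(8*s^3 - 14*s^2 - 43*s - 2)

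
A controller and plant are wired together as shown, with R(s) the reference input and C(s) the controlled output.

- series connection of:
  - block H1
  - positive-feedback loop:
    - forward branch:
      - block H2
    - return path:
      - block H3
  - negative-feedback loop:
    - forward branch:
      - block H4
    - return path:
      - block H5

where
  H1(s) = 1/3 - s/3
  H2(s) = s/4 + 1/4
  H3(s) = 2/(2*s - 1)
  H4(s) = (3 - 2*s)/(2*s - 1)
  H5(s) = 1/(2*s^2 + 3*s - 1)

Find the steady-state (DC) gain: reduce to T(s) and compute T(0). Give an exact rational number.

1. apply the feedback formula to H2, H3, giving (2*s^2 + s - 1)/(6*s - 6)
2. close the feedback loop around H4, H5, giving (-4*s^3 + 11*s - 3)/(4*s^3 + 4*s^2 - 7*s + 4)
3. series reduction of H1, [H2/(1-H2*H3)], [H4/(1+H4*H5)], giving (8*s^5 + 4*s^4 - 26*s^3 - 5*s^2 + 14*s - 3)/(72*s^3 + 72*s^2 - 126*s + 72)
Evaluating the step-3 result (the overall T(s)) at s = 0 gives T(0) = -3/72 = -1/24.

Therefore the answer is -1/24.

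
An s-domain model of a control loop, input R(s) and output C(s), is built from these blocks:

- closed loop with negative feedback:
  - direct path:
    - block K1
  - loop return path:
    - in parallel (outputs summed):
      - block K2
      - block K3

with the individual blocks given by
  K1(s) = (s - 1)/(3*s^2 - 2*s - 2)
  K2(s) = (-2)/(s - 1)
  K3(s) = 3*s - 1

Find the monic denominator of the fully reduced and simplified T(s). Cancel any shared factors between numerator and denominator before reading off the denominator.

Step 1. sum the parallel branches K2, K3, giving (3*s^2 - 4*s - 1)/(s - 1)
Step 2. feedback reduction of K1, (K2+K3), giving (s - 1)/(6*s^2 - 6*s - 3)
Step 2 gives the fully reduced T(s), with no common factor left to cancel. The denominator's leading coefficient is 6, so divide each of its coefficients by 6 to get the monic form.

Hence the answer: s^2 - s - 1/2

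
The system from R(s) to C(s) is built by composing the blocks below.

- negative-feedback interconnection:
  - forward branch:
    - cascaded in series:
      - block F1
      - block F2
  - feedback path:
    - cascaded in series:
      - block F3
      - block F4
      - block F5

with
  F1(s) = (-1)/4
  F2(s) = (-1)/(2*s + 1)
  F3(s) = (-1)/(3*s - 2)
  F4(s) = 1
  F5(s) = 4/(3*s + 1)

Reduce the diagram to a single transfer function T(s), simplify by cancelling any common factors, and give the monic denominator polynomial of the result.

Answer: s^3 + s^2/6 - 7*s/18 - 1/6

Working:
Step 1. series reduction of F1, F2 -> 1/(8*s + 4)
Step 2. series reduction of F3, F4, F5 -> (-4)/(9*s^2 - 3*s - 2)
Step 3. reduce the feedback loop with forward (F1*F2) and return (F3*F4*F5) -> (9*s^2 - 3*s - 2)/(72*s^3 + 12*s^2 - 28*s - 12)
That last expression is T(s), already simplified. Scaling its denominator by 1/72 (the reciprocal of the leading coefficient) yields the monic denominator.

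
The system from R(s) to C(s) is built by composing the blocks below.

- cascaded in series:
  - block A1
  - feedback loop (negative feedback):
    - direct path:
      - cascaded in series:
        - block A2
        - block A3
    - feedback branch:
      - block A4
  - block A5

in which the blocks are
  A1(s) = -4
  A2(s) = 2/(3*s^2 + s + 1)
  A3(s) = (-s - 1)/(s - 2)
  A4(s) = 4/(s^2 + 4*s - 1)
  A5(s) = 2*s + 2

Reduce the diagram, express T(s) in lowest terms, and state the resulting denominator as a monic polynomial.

The answer is s^5 + 7*s^4/3 - 8*s^3 - s^2/3 - 5*s - 2.

Reasoning:
(1) combine A2, A3 in series; result (-2*s - 2)/(3*s^3 - 5*s^2 - s - 2)
(2) reduce the feedback loop with forward (A2*A3) and return A4; result (-2*s^3 - 10*s^2 - 6*s + 2)/(3*s^5 + 7*s^4 - 24*s^3 - s^2 - 15*s - 6)
(3) series reduction of A1, [(A2*A3)/(1+(A2*A3)*A4)], A5; result (16*s^4 + 96*s^3 + 128*s^2 + 32*s - 16)/(3*s^5 + 7*s^4 - 24*s^3 - s^2 - 15*s - 6)
Step 3 gives the fully reduced T(s), with no common factor left to cancel. The denominator's leading coefficient is 3, so divide each of its coefficients by 3 to get the monic form.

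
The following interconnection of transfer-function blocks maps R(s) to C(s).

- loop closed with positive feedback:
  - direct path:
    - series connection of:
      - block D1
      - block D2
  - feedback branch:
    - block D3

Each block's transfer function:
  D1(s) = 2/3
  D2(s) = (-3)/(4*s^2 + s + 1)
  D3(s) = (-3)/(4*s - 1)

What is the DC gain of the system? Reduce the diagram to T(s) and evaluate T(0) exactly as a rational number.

(1) combine D1, D2 in series = (-2)/(4*s^2 + s + 1)
(2) apply the feedback formula to (D1*D2), D3 = (2 - 8*s)/(16*s^3 + 3*s - 7)
That last expression is T(s); at s = 0 only the constant terms survive, so T(0) = 2/(-7) = -2/7.

Hence the answer: -2/7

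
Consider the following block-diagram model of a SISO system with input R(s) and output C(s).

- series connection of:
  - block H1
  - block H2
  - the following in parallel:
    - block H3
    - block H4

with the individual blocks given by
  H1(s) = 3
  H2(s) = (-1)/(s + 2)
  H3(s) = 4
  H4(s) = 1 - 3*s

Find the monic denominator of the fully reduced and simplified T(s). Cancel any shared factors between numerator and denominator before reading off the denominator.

Answer: s + 2

Working:
Step 1. sum the parallel branches H3, H4 = 5 - 3*s
Step 2. reduce the series chain H1, H2, (H3+H4) = (9*s - 15)/(s + 2)
T(s) is the step-2 result (common factors already cancelled). Leading coefficient of the denominator: 1, so no rescaling is needed.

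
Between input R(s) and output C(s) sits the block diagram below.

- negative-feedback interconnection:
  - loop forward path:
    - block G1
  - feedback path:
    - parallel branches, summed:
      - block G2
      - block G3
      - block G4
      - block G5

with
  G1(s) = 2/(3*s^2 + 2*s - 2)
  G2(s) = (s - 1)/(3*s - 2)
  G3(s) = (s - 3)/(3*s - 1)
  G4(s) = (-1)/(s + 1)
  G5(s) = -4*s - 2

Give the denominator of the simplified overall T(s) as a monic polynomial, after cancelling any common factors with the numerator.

(1) sum the parallel branches G2, G3, G4, G5, giving (-36*s^4 - 12*s^3 + 10*s^2 + 7*s + 1)/(9*s^3 - 7*s + 2)
(2) reduce the feedback loop with forward G1 and return (G2+G3+G4+G5), giving (18*s^3 - 14*s + 4)/(27*s^5 - 54*s^4 - 63*s^3 + 12*s^2 + 32*s - 2)
That last expression is T(s), already simplified. Scaling its denominator by 1/27 (the reciprocal of the leading coefficient) yields the monic denominator.

Final answer: s^5 - 2*s^4 - 7*s^3/3 + 4*s^2/9 + 32*s/27 - 2/27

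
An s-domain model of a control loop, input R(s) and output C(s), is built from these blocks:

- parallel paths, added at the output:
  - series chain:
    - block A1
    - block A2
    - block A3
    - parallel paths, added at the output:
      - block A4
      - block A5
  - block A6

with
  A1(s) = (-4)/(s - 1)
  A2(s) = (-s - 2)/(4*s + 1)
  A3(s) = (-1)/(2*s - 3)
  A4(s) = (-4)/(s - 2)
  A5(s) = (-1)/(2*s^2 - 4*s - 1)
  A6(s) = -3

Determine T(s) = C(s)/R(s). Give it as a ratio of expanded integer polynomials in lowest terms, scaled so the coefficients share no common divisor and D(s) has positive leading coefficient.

Reducing step by step:

Step 1. sum the parallel branches A4, A5: (-8*s^2 + 15*s + 6)/(2*s^3 - 8*s^2 + 7*s + 2)
Step 2. series reduction of A1, A2, A3, (A4+A5): (32*s^3 + 4*s^2 - 144*s - 48)/(16*s^6 - 100*s^5 + 214*s^4 - 160*s^3 - 11*s^2 + 35*s + 6)
Step 3. reduce the parallel group (A1*A2*A3*(A4+A5)), A6; the result is T(s) itself (integer coefficients, no common factor, positive leading denominator coefficient)

Answer: (-48*s^6 + 300*s^5 - 642*s^4 + 512*s^3 + 37*s^2 - 249*s - 66)/(16*s^6 - 100*s^5 + 214*s^4 - 160*s^3 - 11*s^2 + 35*s + 6)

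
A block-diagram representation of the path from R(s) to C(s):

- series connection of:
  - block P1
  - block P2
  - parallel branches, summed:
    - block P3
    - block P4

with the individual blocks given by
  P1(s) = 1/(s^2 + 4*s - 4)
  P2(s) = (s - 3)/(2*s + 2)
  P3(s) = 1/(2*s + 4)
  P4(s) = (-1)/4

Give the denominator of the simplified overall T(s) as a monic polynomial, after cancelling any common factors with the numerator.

Reducing step by step:

[1] reduce the parallel group P3, P4, giving (-s)/(4*s + 8)
[2] reduce the series chain P1, P2, (P3+P4), giving (-s^2 + 3*s)/(8*s^4 + 56*s^3 + 80*s^2 - 32*s - 64)
No further cancellation is possible in the step-2 result, so that is T(s). Its denominator becomes monic after dividing by the leading coefficient 8.

Answer: s^4 + 7*s^3 + 10*s^2 - 4*s - 8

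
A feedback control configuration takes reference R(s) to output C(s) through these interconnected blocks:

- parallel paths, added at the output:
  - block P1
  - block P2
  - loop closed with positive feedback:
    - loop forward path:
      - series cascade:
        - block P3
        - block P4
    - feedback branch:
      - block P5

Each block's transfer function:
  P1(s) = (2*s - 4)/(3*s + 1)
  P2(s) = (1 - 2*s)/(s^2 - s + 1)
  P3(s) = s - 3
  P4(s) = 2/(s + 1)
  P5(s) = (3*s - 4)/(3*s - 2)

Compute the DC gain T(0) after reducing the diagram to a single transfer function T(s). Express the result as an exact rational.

Step 1 - series reduction of P3, P4 gives (2*s - 6)/(s + 1)
Step 2 - collapse the loop ((P3*P4) forward, P5 return) gives (-6*s^2 + 22*s - 12)/(3*s^2 - 27*s + 26)
Step 3 - add P1, P2, [(P3*P4)/(1-(P3*P4)*P5)] (parallel) gives (-12*s^5 - 12*s^4 + 305*s^3 - 448*s^2 + 261*s - 90)/(9*s^5 - 87*s^4 + 138*s^3 - 103*s^2 + 25*s + 26)
The step-3 result is T(s). Setting s = 0: T(0) = -90/26 = -45/13.

Answer: -45/13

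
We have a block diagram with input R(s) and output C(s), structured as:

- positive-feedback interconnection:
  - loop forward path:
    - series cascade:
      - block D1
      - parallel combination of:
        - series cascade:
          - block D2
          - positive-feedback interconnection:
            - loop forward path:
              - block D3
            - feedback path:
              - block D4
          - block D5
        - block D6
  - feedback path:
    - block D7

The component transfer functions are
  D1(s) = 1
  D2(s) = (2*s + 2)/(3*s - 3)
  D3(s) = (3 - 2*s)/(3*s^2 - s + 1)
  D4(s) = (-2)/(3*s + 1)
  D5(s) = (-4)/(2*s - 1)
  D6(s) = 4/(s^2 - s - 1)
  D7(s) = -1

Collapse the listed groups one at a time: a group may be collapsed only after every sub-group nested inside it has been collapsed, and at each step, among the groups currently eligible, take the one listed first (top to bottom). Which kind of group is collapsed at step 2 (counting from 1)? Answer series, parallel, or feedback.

Step 1: collapse the loop (D3 forward, D4 return)
Step 2: cascade D2, [D3/(1-D3*D4)], D5
Step 3: sum the parallel branches (D2*[D3/(1-D3*D4)]*D5), D6
Step 4: combine D1, ((D2*[D3/(1-D3*D4)]*D5)+D6) in series
Step 5: collapse the loop ((D1*((D2*[D3/(1-D3*D4)]*D5)+D6)) forward, D7 return)
So the answer for step 2 is series.

Therefore the answer is series.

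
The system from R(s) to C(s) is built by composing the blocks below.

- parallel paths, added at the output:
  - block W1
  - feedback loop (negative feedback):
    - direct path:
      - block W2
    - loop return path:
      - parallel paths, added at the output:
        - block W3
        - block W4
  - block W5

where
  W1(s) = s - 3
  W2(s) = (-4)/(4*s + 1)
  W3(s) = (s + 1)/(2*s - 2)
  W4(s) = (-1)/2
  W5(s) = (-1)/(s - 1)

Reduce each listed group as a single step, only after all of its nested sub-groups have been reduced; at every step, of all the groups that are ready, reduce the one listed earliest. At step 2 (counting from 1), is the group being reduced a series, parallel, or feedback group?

The answer is feedback.

Reasoning:
[1] parallel reduction of W3, W4
[2] reduce the feedback loop with forward W2 and return (W3+W4)
[3] reduce the parallel group W1, [W2/(1+W2*(W3+W4))], W5
The group at step 2 is a feedback group.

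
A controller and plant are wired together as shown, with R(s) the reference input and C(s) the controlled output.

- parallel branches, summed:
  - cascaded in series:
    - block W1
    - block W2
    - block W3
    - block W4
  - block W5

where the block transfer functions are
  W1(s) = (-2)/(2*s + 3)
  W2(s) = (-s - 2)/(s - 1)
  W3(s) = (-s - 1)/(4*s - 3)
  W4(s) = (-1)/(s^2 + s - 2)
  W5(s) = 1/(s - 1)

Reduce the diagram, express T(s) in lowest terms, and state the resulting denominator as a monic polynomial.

Answer: s^4 - 5*s^3/4 - 13*s^2/8 + 3*s - 9/8

Working:
Step 1 - combine W1, W2, W3, W4 in series; result (2*s + 2)/(8*s^4 - 10*s^3 - 13*s^2 + 24*s - 9)
Step 2 - sum the parallel branches (W1*W2*W3*W4), W5; result (8*s^3 - 2*s^2 - 13*s + 11)/(8*s^4 - 10*s^3 - 13*s^2 + 24*s - 9)
T(s) is the step-2 result (common factors already cancelled). Leading coefficient of the denominator: 8. Divide through by 8 for the monic polynomial.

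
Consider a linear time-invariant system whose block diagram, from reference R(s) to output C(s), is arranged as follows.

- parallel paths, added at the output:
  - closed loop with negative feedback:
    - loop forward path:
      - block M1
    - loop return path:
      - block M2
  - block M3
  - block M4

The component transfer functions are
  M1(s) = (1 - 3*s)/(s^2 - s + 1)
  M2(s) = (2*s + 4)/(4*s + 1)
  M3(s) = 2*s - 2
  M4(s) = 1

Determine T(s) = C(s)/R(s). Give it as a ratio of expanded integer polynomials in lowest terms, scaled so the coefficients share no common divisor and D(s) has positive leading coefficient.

First reduce the diagram to T(s).

[1] collapse the loop (M1 forward, M2 return) gives (-12*s^2 + s + 1)/(4*s^3 - 9*s^2 - 7*s + 5)
[2] add [M1/(1+M1*M2)], M3, M4 (parallel), which is the overall transfer function T(s) = C(s)/R(s) in lowest terms

Answer: (8*s^4 - 22*s^3 - 17*s^2 + 18*s - 4)/(4*s^3 - 9*s^2 - 7*s + 5)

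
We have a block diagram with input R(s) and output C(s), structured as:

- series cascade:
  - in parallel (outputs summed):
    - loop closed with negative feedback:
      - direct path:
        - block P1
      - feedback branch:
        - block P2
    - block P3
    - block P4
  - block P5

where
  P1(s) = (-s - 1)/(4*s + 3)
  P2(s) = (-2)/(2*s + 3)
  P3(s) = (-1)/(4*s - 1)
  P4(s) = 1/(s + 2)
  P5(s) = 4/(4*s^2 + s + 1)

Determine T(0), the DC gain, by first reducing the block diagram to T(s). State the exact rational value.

The answer is 54/11.

Reasoning:
Step 1. collapse the loop (P1 forward, P2 return) -> (-2*s^2 - 5*s - 3)/(8*s^2 + 20*s + 11)
Step 2. add [P1/(1+P1*P2)], P3, P4 (parallel) -> (-8*s^4 - 10*s^3 - 7*s^2 - 38*s - 27)/(32*s^4 + 136*s^3 + 168*s^2 + 37*s - 22)
Step 3. combine ([P1/(1+P1*P2)]+P3+P4), P5 in series -> (-32*s^4 - 40*s^3 - 28*s^2 - 152*s - 108)/(128*s^6 + 576*s^5 + 840*s^4 + 452*s^3 + 117*s^2 + 15*s - 22)
Step 3 gives the overall T(s). Then T(0) = -108/(-22) = 54/11.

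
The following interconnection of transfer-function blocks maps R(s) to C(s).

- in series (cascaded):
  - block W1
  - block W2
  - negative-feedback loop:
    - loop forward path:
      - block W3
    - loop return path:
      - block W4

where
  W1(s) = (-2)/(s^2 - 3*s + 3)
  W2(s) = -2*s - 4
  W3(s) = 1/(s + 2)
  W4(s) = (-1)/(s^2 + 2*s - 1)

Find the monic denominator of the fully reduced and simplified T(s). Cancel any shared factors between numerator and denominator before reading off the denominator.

Step 1: close the feedback loop around W3, W4 -> (s^2 + 2*s - 1)/(s^3 + 4*s^2 + 3*s - 3)
Step 2: reduce the series chain W1, W2, [W3/(1+W3*W4)] -> (4*s^3 + 16*s^2 + 12*s - 8)/(s^5 + s^4 - 6*s^3 + 18*s - 9)
Step 2 gives the fully reduced T(s), with no common factor left to cancel. The denominator is already monic (leading coefficient 1).

Final answer: s^5 + s^4 - 6*s^3 + 18*s - 9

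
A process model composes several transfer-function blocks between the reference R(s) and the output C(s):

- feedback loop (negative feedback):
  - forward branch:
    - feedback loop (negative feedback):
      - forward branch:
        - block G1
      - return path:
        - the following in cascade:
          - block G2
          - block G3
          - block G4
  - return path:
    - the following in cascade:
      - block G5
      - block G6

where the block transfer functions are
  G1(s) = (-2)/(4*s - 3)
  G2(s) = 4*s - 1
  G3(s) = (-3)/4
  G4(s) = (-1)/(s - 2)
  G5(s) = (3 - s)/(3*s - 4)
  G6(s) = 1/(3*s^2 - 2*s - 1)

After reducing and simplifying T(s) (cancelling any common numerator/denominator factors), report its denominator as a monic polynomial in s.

Step 1: combine G2, G3, G4 in series: (12*s - 3)/(4*s - 8)
Step 2: close the feedback loop around G1, (G2*G3*G4): (8 - 4*s)/(8*s^2 - 34*s + 15)
Step 3: cascade G5, G6: (3 - s)/(9*s^3 - 18*s^2 + 5*s + 4)
Step 4: feedback reduction of [G1/(1+G1*(G2*G3*G4))], (G5*G6): (-36*s^4 + 144*s^3 - 164*s^2 + 24*s + 32)/(72*s^5 - 450*s^4 + 787*s^3 - 404*s^2 - 81*s + 84)
The result of step 4 is T(s) in lowest terms. Its denominator has leading coefficient 72; dividing the denominator through by 72 makes it monic.

Answer: s^5 - 25*s^4/4 + 787*s^3/72 - 101*s^2/18 - 9*s/8 + 7/6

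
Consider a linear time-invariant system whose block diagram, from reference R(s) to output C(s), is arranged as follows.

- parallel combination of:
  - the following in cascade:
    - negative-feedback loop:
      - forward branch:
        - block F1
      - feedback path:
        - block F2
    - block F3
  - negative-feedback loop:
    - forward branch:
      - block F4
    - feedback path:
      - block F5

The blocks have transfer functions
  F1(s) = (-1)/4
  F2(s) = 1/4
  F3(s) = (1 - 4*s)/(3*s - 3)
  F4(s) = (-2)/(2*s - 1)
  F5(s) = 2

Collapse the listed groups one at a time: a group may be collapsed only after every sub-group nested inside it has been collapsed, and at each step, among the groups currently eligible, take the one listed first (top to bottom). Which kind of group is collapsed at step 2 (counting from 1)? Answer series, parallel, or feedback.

The answer is series.

Reasoning:
(1) feedback reduction of F1, F2
(2) multiply [F1/(1+F1*F2)], F3 (series)
(3) reduce the feedback loop with forward F4 and return F5
(4) combine ([F1/(1+F1*F2)]*F3), [F4/(1+F4*F5)] in parallel
So the answer for step 2 is series.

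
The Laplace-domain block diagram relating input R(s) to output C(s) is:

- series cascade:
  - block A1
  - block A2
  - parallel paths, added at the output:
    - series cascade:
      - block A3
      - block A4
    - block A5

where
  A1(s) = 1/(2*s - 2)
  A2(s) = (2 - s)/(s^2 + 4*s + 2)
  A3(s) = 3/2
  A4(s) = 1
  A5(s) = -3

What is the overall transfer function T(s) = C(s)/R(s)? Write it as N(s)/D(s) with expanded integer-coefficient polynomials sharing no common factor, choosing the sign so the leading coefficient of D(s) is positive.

[1] multiply A3, A4 (series) -> 3/2
[2] combine (A3*A4), A5 in parallel -> (-3)/2
[3] series reduction of A1, A2, ((A3*A4)+A5); the result is T(s) itself (integer coefficients, no common factor, positive leading denominator coefficient)

Hence the answer: (3*s - 6)/(4*s^3 + 12*s^2 - 8*s - 8)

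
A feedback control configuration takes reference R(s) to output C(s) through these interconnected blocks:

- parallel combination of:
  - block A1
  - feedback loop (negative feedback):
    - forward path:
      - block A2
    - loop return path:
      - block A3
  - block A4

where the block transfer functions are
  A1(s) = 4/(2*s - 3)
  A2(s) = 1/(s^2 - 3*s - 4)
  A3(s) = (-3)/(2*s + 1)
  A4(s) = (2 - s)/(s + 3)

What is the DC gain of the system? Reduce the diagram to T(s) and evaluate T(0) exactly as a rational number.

Reducing step by step:

1. feedback reduction of A2, A3 gives (2*s + 1)/(2*s^3 - 5*s^2 - 11*s - 7)
2. reduce the parallel group A1, [A2/(1+A2*A3)], A4 gives (-4*s^5 + 32*s^4 - 17*s^3 - 129*s^2 - 158*s - 51)/(4*s^5 - 4*s^4 - 55*s^3 - 2*s^2 + 78*s + 63)
That last expression is T(s); at s = 0 only the constant terms survive, so T(0) = -51/63 = -17/21.

Answer: -17/21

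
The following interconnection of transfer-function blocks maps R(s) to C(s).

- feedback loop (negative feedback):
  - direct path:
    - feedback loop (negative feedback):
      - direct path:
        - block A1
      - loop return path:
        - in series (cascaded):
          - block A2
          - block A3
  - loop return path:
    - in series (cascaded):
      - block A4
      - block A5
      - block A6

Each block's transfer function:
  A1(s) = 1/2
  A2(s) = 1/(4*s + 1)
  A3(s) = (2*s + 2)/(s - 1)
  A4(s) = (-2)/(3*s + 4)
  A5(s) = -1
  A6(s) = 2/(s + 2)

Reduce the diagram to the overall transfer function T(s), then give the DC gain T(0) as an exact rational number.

Answer: 2

Working:
1. series reduction of A2, A3: (2*s + 2)/(4*s^2 - 3*s - 1)
2. apply the feedback formula to A1, (A2*A3): (4*s^2 - 3*s - 1)/(8*s^2 - 4*s)
3. series reduction of A4, A5, A6: 4/(3*s^2 + 10*s + 8)
4. reduce the feedback loop with forward [A1/(1+A1*(A2*A3))] and return (A4*A5*A6): (12*s^4 + 31*s^3 - s^2 - 34*s - 8)/(24*s^4 + 68*s^3 + 40*s^2 - 44*s - 4)
The step-4 result is T(s). Setting s = 0: T(0) = -8/(-4) = 2.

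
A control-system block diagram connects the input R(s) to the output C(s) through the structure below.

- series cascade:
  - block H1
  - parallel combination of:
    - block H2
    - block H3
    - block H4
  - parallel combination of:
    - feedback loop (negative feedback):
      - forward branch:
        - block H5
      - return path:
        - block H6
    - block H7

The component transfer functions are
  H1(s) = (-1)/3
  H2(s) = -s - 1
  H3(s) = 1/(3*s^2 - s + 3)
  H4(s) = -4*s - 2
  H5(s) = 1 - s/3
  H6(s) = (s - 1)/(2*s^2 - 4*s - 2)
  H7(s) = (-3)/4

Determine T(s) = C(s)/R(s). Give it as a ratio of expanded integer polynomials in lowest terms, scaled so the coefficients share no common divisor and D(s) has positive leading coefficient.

First reduce the diagram to T(s).

1. parallel reduction of H2, H3, H4 -> (-15*s^3 - 4*s^2 - 12*s - 8)/(3*s^2 - s + 3)
2. collapse the loop (H5 forward, H6 return) -> (-2*s^3 + 10*s^2 - 10*s - 6)/(5*s^2 - 8*s - 9)
3. combine [H5/(1+H5*H6)], H7 in parallel -> (-8*s^3 + 25*s^2 - 16*s + 3)/(20*s^2 - 32*s - 36)
4. cascade H1, (H2+H3+H4), ([H5/(1+H5*H6)]+H7): this yields T(s), and no further normalization is needed

Answer: (-120*s^6 + 343*s^5 - 236*s^4 + 217*s^3 + 20*s^2 - 92*s + 24)/(180*s^4 - 348*s^3 - 48*s^2 - 180*s - 324)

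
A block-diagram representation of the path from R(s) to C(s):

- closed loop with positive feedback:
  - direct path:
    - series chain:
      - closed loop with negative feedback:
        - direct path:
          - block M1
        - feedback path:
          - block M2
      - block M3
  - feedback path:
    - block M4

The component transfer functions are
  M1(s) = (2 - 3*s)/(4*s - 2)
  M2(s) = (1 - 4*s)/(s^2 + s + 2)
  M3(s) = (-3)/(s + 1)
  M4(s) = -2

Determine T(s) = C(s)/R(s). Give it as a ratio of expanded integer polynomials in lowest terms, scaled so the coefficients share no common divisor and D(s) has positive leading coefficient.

The answer is (9*s^3 + 3*s^2 + 12*s - 12)/(4*s^4 + 36*s^3 + 15*s^2 + 17*s - 26).

Reasoning:
Step 1 - close the feedback loop around M1, M2: (-3*s^3 - s^2 - 4*s + 4)/(4*s^3 + 14*s^2 - 5*s - 2)
Step 2 - cascade [M1/(1+M1*M2)], M3: (9*s^3 + 3*s^2 + 12*s - 12)/(4*s^4 + 18*s^3 + 9*s^2 - 7*s - 2)
Step 3 - close the feedback loop around ([M1/(1+M1*M2)]*M3), M4; the result is T(s) itself (integer coefficients, no common factor, positive leading denominator coefficient)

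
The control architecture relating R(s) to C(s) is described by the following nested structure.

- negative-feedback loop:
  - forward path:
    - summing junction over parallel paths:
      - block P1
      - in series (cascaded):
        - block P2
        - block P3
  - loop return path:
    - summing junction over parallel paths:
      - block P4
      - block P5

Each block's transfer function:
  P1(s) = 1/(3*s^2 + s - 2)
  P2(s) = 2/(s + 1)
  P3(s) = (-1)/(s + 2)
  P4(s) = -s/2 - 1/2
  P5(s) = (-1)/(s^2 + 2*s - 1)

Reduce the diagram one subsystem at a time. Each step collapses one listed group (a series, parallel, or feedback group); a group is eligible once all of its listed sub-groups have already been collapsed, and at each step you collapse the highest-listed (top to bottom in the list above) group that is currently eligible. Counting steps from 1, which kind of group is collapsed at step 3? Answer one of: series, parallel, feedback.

Step 1: cascade P2, P3
Step 2: add P1, (P2*P3) (parallel)
Step 3: add P4, P5 (parallel)
Step 4: close the feedback loop around (P1+(P2*P3)), (P4+P5)
Step 3 collapses a parallel group.

Final answer: parallel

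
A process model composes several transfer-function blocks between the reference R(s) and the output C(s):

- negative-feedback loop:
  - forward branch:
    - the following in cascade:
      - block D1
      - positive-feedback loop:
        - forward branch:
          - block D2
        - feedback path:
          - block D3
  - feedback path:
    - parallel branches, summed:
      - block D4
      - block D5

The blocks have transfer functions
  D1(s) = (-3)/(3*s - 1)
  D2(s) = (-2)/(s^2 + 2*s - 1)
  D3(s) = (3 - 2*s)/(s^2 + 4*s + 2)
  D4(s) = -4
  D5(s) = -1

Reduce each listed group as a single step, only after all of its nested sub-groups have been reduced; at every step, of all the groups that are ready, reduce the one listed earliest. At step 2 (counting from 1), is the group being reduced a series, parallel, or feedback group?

1. close the feedback loop around D2, D3
2. combine D1, [D2/(1-D2*D3)] in series
3. reduce the parallel group D4, D5
4. reduce the feedback loop with forward (D1*[D2/(1-D2*D3)]) and return (D4+D5)
At step 2 the group reduced is series.

Final answer: series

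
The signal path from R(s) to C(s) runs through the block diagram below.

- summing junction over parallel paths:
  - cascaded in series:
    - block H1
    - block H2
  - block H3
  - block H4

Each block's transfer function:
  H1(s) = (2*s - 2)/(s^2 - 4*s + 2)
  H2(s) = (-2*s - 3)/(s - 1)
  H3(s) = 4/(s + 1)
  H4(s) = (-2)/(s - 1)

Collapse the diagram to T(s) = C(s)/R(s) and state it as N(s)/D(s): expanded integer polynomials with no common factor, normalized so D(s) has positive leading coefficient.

First reduce the diagram to T(s).

Step 1. reduce the series chain H1, H2; result (-4*s - 6)/(s^2 - 4*s + 2)
Step 2. parallel reduction of (H1*H2), H3, H4, giving the overall T(s)

Answer: (-2*s^3 - 20*s^2 + 32*s - 6)/(s^4 - 4*s^3 + s^2 + 4*s - 2)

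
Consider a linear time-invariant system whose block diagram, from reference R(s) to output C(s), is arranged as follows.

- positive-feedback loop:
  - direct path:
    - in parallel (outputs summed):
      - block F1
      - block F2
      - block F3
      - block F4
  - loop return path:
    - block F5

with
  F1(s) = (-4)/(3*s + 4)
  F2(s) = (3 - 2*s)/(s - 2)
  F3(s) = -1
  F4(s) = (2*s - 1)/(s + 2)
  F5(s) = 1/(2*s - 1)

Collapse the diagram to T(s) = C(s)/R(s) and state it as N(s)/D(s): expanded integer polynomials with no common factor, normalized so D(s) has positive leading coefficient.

Step 1. add F1, F2, F3, F4 (parallel) -> (-3*s^3 - 26*s^2 + 12*s + 64)/(3*s^3 + 4*s^2 - 12*s - 16)
Step 2. collapse the loop ((F1+F2+F3+F4) forward, F5 return) - this is the overall T(s), already in the required normalized form

Therefore the answer is (-6*s^4 - 49*s^3 + 50*s^2 + 116*s - 64)/(6*s^4 + 8*s^3 - 2*s^2 - 32*s - 48).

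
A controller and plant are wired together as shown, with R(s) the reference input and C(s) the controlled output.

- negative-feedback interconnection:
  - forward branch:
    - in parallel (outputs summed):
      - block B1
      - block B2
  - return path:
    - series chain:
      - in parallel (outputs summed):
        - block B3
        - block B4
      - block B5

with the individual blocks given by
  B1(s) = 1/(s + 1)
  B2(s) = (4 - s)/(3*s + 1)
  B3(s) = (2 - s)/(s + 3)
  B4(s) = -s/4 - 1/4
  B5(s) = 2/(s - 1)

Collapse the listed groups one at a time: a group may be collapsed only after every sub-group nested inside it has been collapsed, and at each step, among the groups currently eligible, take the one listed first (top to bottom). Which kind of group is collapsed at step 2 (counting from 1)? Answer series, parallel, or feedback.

Step 1. parallel reduction of B1, B2
Step 2. sum the parallel branches B3, B4
Step 3. multiply (B3+B4), B5 (series)
Step 4. feedback reduction of (B1+B2), ((B3+B4)*B5)
Step 2 collapses a parallel group.

Final answer: parallel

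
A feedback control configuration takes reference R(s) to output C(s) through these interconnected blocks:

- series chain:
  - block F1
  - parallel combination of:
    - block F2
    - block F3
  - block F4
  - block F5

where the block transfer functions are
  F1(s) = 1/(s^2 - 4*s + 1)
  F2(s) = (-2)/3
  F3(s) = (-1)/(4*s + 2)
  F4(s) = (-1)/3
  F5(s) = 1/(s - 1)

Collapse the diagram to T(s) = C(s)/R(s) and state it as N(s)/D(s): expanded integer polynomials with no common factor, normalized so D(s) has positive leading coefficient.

(1) combine F2, F3 in parallel = (-8*s - 7)/(12*s + 6)
(2) multiply F1, (F2+F3), F4, F5 (series), which is the overall transfer function T(s) = C(s)/R(s) in lowest terms

Hence the answer: (8*s + 7)/(36*s^4 - 162*s^3 + 90*s^2 + 54*s - 18)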